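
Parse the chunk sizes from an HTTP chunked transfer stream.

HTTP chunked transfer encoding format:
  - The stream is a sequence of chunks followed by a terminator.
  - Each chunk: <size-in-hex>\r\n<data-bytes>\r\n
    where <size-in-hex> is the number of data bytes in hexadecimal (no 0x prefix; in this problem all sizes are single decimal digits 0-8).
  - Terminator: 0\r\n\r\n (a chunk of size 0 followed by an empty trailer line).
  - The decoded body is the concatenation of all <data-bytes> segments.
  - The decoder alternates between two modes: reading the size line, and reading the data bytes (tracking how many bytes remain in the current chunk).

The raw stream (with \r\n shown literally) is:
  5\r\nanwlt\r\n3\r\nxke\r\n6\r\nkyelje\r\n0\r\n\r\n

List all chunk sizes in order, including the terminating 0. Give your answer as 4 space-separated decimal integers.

Answer: 5 3 6 0

Derivation:
Chunk 1: stream[0..1]='5' size=0x5=5, data at stream[3..8]='anwlt' -> body[0..5], body so far='anwlt'
Chunk 2: stream[10..11]='3' size=0x3=3, data at stream[13..16]='xke' -> body[5..8], body so far='anwltxke'
Chunk 3: stream[18..19]='6' size=0x6=6, data at stream[21..27]='kyelje' -> body[8..14], body so far='anwltxkekyelje'
Chunk 4: stream[29..30]='0' size=0 (terminator). Final body='anwltxkekyelje' (14 bytes)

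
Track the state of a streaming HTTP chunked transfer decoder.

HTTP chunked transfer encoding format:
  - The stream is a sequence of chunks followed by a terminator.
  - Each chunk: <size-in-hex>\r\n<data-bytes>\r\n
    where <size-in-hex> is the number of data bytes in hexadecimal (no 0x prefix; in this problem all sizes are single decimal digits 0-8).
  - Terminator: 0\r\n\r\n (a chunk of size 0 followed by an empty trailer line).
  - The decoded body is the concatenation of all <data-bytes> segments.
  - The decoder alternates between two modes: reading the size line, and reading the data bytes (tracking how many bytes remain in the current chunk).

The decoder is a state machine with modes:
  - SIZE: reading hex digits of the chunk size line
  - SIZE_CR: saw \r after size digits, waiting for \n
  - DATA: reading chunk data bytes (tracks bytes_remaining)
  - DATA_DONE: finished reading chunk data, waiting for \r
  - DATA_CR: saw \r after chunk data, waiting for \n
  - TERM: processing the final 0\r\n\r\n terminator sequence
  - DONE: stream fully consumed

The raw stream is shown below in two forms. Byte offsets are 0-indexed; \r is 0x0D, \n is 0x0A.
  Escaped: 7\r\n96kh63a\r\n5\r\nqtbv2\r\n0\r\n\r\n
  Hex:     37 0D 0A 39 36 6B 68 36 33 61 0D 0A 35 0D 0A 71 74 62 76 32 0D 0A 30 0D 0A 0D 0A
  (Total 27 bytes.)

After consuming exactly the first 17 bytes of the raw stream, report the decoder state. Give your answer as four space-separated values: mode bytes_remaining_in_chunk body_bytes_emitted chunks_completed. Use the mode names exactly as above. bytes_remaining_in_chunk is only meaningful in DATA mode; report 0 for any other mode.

Byte 0 = '7': mode=SIZE remaining=0 emitted=0 chunks_done=0
Byte 1 = 0x0D: mode=SIZE_CR remaining=0 emitted=0 chunks_done=0
Byte 2 = 0x0A: mode=DATA remaining=7 emitted=0 chunks_done=0
Byte 3 = '9': mode=DATA remaining=6 emitted=1 chunks_done=0
Byte 4 = '6': mode=DATA remaining=5 emitted=2 chunks_done=0
Byte 5 = 'k': mode=DATA remaining=4 emitted=3 chunks_done=0
Byte 6 = 'h': mode=DATA remaining=3 emitted=4 chunks_done=0
Byte 7 = '6': mode=DATA remaining=2 emitted=5 chunks_done=0
Byte 8 = '3': mode=DATA remaining=1 emitted=6 chunks_done=0
Byte 9 = 'a': mode=DATA_DONE remaining=0 emitted=7 chunks_done=0
Byte 10 = 0x0D: mode=DATA_CR remaining=0 emitted=7 chunks_done=0
Byte 11 = 0x0A: mode=SIZE remaining=0 emitted=7 chunks_done=1
Byte 12 = '5': mode=SIZE remaining=0 emitted=7 chunks_done=1
Byte 13 = 0x0D: mode=SIZE_CR remaining=0 emitted=7 chunks_done=1
Byte 14 = 0x0A: mode=DATA remaining=5 emitted=7 chunks_done=1
Byte 15 = 'q': mode=DATA remaining=4 emitted=8 chunks_done=1
Byte 16 = 't': mode=DATA remaining=3 emitted=9 chunks_done=1

Answer: DATA 3 9 1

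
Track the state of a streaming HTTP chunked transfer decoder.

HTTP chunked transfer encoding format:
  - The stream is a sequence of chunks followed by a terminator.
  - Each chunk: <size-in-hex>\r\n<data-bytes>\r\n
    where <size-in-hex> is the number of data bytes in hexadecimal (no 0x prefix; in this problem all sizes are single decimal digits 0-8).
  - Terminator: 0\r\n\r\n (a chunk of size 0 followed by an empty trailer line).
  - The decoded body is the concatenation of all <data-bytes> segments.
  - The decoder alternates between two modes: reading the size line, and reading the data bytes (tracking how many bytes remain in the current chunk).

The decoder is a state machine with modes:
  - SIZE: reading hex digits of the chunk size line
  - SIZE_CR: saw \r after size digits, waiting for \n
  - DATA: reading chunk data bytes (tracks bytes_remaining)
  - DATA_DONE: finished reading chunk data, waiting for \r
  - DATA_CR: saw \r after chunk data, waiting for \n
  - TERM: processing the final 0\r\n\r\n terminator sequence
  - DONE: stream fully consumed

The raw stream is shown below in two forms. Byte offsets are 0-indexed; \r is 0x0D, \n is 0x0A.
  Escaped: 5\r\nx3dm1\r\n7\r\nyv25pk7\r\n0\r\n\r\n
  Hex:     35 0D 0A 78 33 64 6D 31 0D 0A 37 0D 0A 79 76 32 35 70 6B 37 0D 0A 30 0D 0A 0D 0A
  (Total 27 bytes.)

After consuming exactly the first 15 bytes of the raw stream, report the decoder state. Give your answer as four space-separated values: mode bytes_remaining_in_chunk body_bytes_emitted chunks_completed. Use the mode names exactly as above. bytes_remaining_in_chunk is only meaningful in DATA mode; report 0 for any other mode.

Byte 0 = '5': mode=SIZE remaining=0 emitted=0 chunks_done=0
Byte 1 = 0x0D: mode=SIZE_CR remaining=0 emitted=0 chunks_done=0
Byte 2 = 0x0A: mode=DATA remaining=5 emitted=0 chunks_done=0
Byte 3 = 'x': mode=DATA remaining=4 emitted=1 chunks_done=0
Byte 4 = '3': mode=DATA remaining=3 emitted=2 chunks_done=0
Byte 5 = 'd': mode=DATA remaining=2 emitted=3 chunks_done=0
Byte 6 = 'm': mode=DATA remaining=1 emitted=4 chunks_done=0
Byte 7 = '1': mode=DATA_DONE remaining=0 emitted=5 chunks_done=0
Byte 8 = 0x0D: mode=DATA_CR remaining=0 emitted=5 chunks_done=0
Byte 9 = 0x0A: mode=SIZE remaining=0 emitted=5 chunks_done=1
Byte 10 = '7': mode=SIZE remaining=0 emitted=5 chunks_done=1
Byte 11 = 0x0D: mode=SIZE_CR remaining=0 emitted=5 chunks_done=1
Byte 12 = 0x0A: mode=DATA remaining=7 emitted=5 chunks_done=1
Byte 13 = 'y': mode=DATA remaining=6 emitted=6 chunks_done=1
Byte 14 = 'v': mode=DATA remaining=5 emitted=7 chunks_done=1

Answer: DATA 5 7 1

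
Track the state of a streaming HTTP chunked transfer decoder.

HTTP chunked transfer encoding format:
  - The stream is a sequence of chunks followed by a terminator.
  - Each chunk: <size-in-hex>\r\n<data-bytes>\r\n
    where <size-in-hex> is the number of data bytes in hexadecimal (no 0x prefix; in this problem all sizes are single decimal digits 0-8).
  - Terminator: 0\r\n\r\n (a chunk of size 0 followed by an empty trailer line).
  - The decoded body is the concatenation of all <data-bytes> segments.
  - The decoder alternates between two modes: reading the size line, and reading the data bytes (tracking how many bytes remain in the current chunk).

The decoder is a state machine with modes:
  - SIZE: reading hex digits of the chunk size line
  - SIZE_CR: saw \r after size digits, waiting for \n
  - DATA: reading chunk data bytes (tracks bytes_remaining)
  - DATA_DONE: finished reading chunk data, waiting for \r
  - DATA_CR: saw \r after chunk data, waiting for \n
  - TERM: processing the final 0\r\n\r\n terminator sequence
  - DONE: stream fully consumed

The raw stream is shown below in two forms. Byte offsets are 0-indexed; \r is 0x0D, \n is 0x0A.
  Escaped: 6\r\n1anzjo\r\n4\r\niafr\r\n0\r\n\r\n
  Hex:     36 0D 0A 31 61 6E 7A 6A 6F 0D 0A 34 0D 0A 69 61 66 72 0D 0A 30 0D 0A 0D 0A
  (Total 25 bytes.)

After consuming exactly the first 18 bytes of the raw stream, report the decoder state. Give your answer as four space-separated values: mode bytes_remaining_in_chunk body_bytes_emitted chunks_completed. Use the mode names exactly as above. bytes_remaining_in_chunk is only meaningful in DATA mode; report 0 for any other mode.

Byte 0 = '6': mode=SIZE remaining=0 emitted=0 chunks_done=0
Byte 1 = 0x0D: mode=SIZE_CR remaining=0 emitted=0 chunks_done=0
Byte 2 = 0x0A: mode=DATA remaining=6 emitted=0 chunks_done=0
Byte 3 = '1': mode=DATA remaining=5 emitted=1 chunks_done=0
Byte 4 = 'a': mode=DATA remaining=4 emitted=2 chunks_done=0
Byte 5 = 'n': mode=DATA remaining=3 emitted=3 chunks_done=0
Byte 6 = 'z': mode=DATA remaining=2 emitted=4 chunks_done=0
Byte 7 = 'j': mode=DATA remaining=1 emitted=5 chunks_done=0
Byte 8 = 'o': mode=DATA_DONE remaining=0 emitted=6 chunks_done=0
Byte 9 = 0x0D: mode=DATA_CR remaining=0 emitted=6 chunks_done=0
Byte 10 = 0x0A: mode=SIZE remaining=0 emitted=6 chunks_done=1
Byte 11 = '4': mode=SIZE remaining=0 emitted=6 chunks_done=1
Byte 12 = 0x0D: mode=SIZE_CR remaining=0 emitted=6 chunks_done=1
Byte 13 = 0x0A: mode=DATA remaining=4 emitted=6 chunks_done=1
Byte 14 = 'i': mode=DATA remaining=3 emitted=7 chunks_done=1
Byte 15 = 'a': mode=DATA remaining=2 emitted=8 chunks_done=1
Byte 16 = 'f': mode=DATA remaining=1 emitted=9 chunks_done=1
Byte 17 = 'r': mode=DATA_DONE remaining=0 emitted=10 chunks_done=1

Answer: DATA_DONE 0 10 1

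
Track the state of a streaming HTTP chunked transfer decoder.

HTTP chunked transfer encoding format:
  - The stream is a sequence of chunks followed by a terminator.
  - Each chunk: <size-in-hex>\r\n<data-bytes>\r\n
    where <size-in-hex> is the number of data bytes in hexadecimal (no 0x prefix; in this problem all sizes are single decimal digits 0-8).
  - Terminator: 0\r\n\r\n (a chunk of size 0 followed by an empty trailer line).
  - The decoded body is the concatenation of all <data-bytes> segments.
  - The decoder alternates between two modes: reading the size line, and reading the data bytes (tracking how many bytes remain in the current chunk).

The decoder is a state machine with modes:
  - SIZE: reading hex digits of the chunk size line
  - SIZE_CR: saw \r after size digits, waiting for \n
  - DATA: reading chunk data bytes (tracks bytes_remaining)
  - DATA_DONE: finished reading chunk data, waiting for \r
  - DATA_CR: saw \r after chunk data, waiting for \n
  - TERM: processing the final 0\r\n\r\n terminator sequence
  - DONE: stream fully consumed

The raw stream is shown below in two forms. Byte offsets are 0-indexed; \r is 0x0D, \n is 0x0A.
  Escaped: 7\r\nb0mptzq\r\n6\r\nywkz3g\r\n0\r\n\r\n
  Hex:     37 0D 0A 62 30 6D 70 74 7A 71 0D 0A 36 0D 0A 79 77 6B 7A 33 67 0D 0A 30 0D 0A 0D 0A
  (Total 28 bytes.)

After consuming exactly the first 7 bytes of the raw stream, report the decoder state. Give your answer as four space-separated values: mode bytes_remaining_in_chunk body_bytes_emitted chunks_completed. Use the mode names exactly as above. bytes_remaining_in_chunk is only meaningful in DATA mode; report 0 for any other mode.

Byte 0 = '7': mode=SIZE remaining=0 emitted=0 chunks_done=0
Byte 1 = 0x0D: mode=SIZE_CR remaining=0 emitted=0 chunks_done=0
Byte 2 = 0x0A: mode=DATA remaining=7 emitted=0 chunks_done=0
Byte 3 = 'b': mode=DATA remaining=6 emitted=1 chunks_done=0
Byte 4 = '0': mode=DATA remaining=5 emitted=2 chunks_done=0
Byte 5 = 'm': mode=DATA remaining=4 emitted=3 chunks_done=0
Byte 6 = 'p': mode=DATA remaining=3 emitted=4 chunks_done=0

Answer: DATA 3 4 0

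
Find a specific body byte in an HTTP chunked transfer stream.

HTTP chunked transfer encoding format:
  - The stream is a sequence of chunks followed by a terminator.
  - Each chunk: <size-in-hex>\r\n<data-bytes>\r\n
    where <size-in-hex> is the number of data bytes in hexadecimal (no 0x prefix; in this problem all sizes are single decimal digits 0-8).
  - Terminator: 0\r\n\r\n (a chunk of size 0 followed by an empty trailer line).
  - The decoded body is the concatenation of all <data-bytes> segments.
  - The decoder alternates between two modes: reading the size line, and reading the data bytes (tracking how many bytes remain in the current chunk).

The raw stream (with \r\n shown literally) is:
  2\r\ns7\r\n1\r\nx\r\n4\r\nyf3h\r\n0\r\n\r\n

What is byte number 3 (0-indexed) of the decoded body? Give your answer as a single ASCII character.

Answer: y

Derivation:
Chunk 1: stream[0..1]='2' size=0x2=2, data at stream[3..5]='s7' -> body[0..2], body so far='s7'
Chunk 2: stream[7..8]='1' size=0x1=1, data at stream[10..11]='x' -> body[2..3], body so far='s7x'
Chunk 3: stream[13..14]='4' size=0x4=4, data at stream[16..20]='yf3h' -> body[3..7], body so far='s7xyf3h'
Chunk 4: stream[22..23]='0' size=0 (terminator). Final body='s7xyf3h' (7 bytes)
Body byte 3 = 'y'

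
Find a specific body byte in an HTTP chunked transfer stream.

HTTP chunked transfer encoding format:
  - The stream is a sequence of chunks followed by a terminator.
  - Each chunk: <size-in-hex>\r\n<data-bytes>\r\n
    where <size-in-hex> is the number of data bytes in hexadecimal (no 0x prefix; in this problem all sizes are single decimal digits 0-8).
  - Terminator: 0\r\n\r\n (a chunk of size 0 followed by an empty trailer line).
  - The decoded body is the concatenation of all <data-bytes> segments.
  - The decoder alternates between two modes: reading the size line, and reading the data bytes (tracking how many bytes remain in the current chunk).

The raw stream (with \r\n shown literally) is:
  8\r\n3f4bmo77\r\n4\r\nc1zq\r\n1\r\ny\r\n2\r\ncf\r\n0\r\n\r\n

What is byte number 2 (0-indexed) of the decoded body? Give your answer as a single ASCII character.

Answer: 4

Derivation:
Chunk 1: stream[0..1]='8' size=0x8=8, data at stream[3..11]='3f4bmo77' -> body[0..8], body so far='3f4bmo77'
Chunk 2: stream[13..14]='4' size=0x4=4, data at stream[16..20]='c1zq' -> body[8..12], body so far='3f4bmo77c1zq'
Chunk 3: stream[22..23]='1' size=0x1=1, data at stream[25..26]='y' -> body[12..13], body so far='3f4bmo77c1zqy'
Chunk 4: stream[28..29]='2' size=0x2=2, data at stream[31..33]='cf' -> body[13..15], body so far='3f4bmo77c1zqycf'
Chunk 5: stream[35..36]='0' size=0 (terminator). Final body='3f4bmo77c1zqycf' (15 bytes)
Body byte 2 = '4'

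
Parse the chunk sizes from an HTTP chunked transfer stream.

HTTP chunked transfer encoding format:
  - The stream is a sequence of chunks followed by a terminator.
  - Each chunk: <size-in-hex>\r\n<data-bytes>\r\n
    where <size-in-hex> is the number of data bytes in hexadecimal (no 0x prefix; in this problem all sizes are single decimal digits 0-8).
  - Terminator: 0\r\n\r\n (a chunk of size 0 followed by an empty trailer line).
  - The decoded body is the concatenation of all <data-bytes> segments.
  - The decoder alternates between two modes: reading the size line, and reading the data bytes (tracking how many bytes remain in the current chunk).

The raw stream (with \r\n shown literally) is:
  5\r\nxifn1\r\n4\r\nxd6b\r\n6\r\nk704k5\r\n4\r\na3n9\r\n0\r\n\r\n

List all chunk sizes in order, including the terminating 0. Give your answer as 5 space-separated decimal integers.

Chunk 1: stream[0..1]='5' size=0x5=5, data at stream[3..8]='xifn1' -> body[0..5], body so far='xifn1'
Chunk 2: stream[10..11]='4' size=0x4=4, data at stream[13..17]='xd6b' -> body[5..9], body so far='xifn1xd6b'
Chunk 3: stream[19..20]='6' size=0x6=6, data at stream[22..28]='k704k5' -> body[9..15], body so far='xifn1xd6bk704k5'
Chunk 4: stream[30..31]='4' size=0x4=4, data at stream[33..37]='a3n9' -> body[15..19], body so far='xifn1xd6bk704k5a3n9'
Chunk 5: stream[39..40]='0' size=0 (terminator). Final body='xifn1xd6bk704k5a3n9' (19 bytes)

Answer: 5 4 6 4 0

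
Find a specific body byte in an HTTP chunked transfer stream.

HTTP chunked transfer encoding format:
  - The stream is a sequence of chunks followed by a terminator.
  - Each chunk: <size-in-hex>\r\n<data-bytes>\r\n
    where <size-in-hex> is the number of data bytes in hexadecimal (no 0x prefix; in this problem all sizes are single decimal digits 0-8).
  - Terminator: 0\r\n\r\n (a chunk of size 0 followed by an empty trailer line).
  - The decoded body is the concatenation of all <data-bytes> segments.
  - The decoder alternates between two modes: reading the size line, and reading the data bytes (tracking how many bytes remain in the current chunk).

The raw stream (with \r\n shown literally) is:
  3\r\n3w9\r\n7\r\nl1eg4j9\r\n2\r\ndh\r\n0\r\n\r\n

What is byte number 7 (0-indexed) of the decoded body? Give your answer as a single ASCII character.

Chunk 1: stream[0..1]='3' size=0x3=3, data at stream[3..6]='3w9' -> body[0..3], body so far='3w9'
Chunk 2: stream[8..9]='7' size=0x7=7, data at stream[11..18]='l1eg4j9' -> body[3..10], body so far='3w9l1eg4j9'
Chunk 3: stream[20..21]='2' size=0x2=2, data at stream[23..25]='dh' -> body[10..12], body so far='3w9l1eg4j9dh'
Chunk 4: stream[27..28]='0' size=0 (terminator). Final body='3w9l1eg4j9dh' (12 bytes)
Body byte 7 = '4'

Answer: 4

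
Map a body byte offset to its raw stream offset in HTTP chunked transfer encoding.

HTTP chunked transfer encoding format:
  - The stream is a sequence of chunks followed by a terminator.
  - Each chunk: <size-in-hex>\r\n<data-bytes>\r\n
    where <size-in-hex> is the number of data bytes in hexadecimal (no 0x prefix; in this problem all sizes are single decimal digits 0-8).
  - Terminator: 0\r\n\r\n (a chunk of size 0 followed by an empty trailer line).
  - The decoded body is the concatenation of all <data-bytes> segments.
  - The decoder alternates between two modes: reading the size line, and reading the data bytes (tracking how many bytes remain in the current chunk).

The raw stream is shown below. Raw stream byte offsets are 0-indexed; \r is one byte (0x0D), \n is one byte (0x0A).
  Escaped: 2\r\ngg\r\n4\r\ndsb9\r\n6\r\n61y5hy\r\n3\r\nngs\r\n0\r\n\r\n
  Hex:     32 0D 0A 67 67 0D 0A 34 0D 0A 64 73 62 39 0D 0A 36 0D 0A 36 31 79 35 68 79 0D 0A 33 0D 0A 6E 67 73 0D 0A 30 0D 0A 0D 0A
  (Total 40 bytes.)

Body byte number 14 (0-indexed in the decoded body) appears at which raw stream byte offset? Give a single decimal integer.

Answer: 32

Derivation:
Chunk 1: stream[0..1]='2' size=0x2=2, data at stream[3..5]='gg' -> body[0..2], body so far='gg'
Chunk 2: stream[7..8]='4' size=0x4=4, data at stream[10..14]='dsb9' -> body[2..6], body so far='ggdsb9'
Chunk 3: stream[16..17]='6' size=0x6=6, data at stream[19..25]='61y5hy' -> body[6..12], body so far='ggdsb961y5hy'
Chunk 4: stream[27..28]='3' size=0x3=3, data at stream[30..33]='ngs' -> body[12..15], body so far='ggdsb961y5hyngs'
Chunk 5: stream[35..36]='0' size=0 (terminator). Final body='ggdsb961y5hyngs' (15 bytes)
Body byte 14 at stream offset 32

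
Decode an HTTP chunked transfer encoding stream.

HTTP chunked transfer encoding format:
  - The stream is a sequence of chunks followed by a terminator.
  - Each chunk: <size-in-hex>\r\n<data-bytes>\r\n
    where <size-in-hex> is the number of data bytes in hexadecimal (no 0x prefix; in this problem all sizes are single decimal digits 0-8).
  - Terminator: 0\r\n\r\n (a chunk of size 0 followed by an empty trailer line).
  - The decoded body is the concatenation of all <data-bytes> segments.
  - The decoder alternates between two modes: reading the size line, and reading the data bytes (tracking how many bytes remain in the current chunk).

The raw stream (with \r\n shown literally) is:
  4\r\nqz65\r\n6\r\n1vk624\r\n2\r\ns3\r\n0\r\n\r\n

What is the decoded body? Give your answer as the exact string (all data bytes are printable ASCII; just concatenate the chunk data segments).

Chunk 1: stream[0..1]='4' size=0x4=4, data at stream[3..7]='qz65' -> body[0..4], body so far='qz65'
Chunk 2: stream[9..10]='6' size=0x6=6, data at stream[12..18]='1vk624' -> body[4..10], body so far='qz651vk624'
Chunk 3: stream[20..21]='2' size=0x2=2, data at stream[23..25]='s3' -> body[10..12], body so far='qz651vk624s3'
Chunk 4: stream[27..28]='0' size=0 (terminator). Final body='qz651vk624s3' (12 bytes)

Answer: qz651vk624s3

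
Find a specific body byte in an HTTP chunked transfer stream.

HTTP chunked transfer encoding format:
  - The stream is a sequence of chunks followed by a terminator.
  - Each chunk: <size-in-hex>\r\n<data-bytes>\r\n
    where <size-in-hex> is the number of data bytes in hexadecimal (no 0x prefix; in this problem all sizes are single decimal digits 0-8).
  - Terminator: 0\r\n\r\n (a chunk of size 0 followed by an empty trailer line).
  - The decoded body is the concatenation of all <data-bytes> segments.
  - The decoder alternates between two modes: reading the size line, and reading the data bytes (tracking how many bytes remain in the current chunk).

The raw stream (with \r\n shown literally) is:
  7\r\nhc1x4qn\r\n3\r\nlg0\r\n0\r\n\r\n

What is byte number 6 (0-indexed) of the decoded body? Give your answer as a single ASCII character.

Answer: n

Derivation:
Chunk 1: stream[0..1]='7' size=0x7=7, data at stream[3..10]='hc1x4qn' -> body[0..7], body so far='hc1x4qn'
Chunk 2: stream[12..13]='3' size=0x3=3, data at stream[15..18]='lg0' -> body[7..10], body so far='hc1x4qnlg0'
Chunk 3: stream[20..21]='0' size=0 (terminator). Final body='hc1x4qnlg0' (10 bytes)
Body byte 6 = 'n'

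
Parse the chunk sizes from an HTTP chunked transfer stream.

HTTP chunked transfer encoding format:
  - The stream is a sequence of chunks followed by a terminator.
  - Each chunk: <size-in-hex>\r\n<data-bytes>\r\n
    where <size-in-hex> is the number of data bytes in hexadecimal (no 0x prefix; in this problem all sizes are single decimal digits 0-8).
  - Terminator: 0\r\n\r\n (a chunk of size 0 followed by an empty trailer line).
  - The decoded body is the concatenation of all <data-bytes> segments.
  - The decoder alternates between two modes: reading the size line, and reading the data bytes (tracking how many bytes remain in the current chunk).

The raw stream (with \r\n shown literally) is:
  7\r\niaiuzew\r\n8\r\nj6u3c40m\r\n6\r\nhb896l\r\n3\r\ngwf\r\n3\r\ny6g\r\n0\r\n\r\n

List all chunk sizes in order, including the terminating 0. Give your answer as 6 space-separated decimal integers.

Answer: 7 8 6 3 3 0

Derivation:
Chunk 1: stream[0..1]='7' size=0x7=7, data at stream[3..10]='iaiuzew' -> body[0..7], body so far='iaiuzew'
Chunk 2: stream[12..13]='8' size=0x8=8, data at stream[15..23]='j6u3c40m' -> body[7..15], body so far='iaiuzewj6u3c40m'
Chunk 3: stream[25..26]='6' size=0x6=6, data at stream[28..34]='hb896l' -> body[15..21], body so far='iaiuzewj6u3c40mhb896l'
Chunk 4: stream[36..37]='3' size=0x3=3, data at stream[39..42]='gwf' -> body[21..24], body so far='iaiuzewj6u3c40mhb896lgwf'
Chunk 5: stream[44..45]='3' size=0x3=3, data at stream[47..50]='y6g' -> body[24..27], body so far='iaiuzewj6u3c40mhb896lgwfy6g'
Chunk 6: stream[52..53]='0' size=0 (terminator). Final body='iaiuzewj6u3c40mhb896lgwfy6g' (27 bytes)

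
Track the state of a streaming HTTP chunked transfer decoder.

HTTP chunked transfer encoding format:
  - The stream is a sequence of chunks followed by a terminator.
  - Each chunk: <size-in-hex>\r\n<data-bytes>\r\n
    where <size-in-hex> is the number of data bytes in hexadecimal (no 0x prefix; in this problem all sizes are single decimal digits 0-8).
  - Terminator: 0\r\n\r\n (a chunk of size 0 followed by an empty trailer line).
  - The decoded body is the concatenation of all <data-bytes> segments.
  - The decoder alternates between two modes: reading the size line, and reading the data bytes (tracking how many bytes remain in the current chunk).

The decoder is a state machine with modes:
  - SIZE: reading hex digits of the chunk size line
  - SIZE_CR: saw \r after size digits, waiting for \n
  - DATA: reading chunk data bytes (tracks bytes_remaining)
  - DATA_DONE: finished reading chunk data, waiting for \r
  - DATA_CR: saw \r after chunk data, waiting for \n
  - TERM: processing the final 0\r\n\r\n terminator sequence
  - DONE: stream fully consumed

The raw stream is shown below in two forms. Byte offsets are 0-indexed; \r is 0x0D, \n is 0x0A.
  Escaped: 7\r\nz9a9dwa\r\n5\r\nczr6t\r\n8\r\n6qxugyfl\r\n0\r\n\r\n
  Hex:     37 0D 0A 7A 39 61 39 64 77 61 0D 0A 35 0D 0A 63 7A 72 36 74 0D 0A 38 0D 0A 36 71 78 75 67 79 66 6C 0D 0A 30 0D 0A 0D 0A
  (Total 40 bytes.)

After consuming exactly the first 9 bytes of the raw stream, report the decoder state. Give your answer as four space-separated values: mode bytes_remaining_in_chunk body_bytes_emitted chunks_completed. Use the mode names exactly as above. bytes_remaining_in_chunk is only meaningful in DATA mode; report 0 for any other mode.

Answer: DATA 1 6 0

Derivation:
Byte 0 = '7': mode=SIZE remaining=0 emitted=0 chunks_done=0
Byte 1 = 0x0D: mode=SIZE_CR remaining=0 emitted=0 chunks_done=0
Byte 2 = 0x0A: mode=DATA remaining=7 emitted=0 chunks_done=0
Byte 3 = 'z': mode=DATA remaining=6 emitted=1 chunks_done=0
Byte 4 = '9': mode=DATA remaining=5 emitted=2 chunks_done=0
Byte 5 = 'a': mode=DATA remaining=4 emitted=3 chunks_done=0
Byte 6 = '9': mode=DATA remaining=3 emitted=4 chunks_done=0
Byte 7 = 'd': mode=DATA remaining=2 emitted=5 chunks_done=0
Byte 8 = 'w': mode=DATA remaining=1 emitted=6 chunks_done=0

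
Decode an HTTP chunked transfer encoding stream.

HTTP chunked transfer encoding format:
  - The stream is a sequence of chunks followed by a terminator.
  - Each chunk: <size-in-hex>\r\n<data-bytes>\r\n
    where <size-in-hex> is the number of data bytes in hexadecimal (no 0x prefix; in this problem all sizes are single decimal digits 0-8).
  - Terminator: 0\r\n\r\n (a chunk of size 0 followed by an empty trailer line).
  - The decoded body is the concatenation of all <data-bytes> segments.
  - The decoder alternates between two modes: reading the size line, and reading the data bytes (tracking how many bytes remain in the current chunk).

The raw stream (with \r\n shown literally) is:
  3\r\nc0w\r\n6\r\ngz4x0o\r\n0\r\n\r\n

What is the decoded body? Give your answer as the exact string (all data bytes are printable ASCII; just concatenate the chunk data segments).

Answer: c0wgz4x0o

Derivation:
Chunk 1: stream[0..1]='3' size=0x3=3, data at stream[3..6]='c0w' -> body[0..3], body so far='c0w'
Chunk 2: stream[8..9]='6' size=0x6=6, data at stream[11..17]='gz4x0o' -> body[3..9], body so far='c0wgz4x0o'
Chunk 3: stream[19..20]='0' size=0 (terminator). Final body='c0wgz4x0o' (9 bytes)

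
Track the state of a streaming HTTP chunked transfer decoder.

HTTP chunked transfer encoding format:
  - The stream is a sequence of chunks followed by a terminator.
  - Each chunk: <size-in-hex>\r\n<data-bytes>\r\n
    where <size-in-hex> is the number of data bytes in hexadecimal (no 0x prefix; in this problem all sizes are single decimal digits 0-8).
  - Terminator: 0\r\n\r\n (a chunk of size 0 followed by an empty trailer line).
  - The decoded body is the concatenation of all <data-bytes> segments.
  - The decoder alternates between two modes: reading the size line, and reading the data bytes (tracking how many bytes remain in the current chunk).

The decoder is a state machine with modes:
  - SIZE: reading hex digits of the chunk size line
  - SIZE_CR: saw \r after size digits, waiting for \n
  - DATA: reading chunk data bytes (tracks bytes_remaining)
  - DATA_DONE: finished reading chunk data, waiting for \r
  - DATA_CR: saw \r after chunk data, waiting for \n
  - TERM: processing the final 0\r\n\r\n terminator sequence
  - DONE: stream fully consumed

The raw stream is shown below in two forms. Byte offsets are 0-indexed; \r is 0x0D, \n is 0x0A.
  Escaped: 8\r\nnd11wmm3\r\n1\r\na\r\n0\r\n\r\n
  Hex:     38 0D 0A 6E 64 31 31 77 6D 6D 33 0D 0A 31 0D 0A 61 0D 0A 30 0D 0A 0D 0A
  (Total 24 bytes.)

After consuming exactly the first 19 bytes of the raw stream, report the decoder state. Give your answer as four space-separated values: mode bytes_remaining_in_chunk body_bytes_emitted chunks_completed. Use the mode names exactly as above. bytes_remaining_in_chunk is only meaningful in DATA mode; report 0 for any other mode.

Byte 0 = '8': mode=SIZE remaining=0 emitted=0 chunks_done=0
Byte 1 = 0x0D: mode=SIZE_CR remaining=0 emitted=0 chunks_done=0
Byte 2 = 0x0A: mode=DATA remaining=8 emitted=0 chunks_done=0
Byte 3 = 'n': mode=DATA remaining=7 emitted=1 chunks_done=0
Byte 4 = 'd': mode=DATA remaining=6 emitted=2 chunks_done=0
Byte 5 = '1': mode=DATA remaining=5 emitted=3 chunks_done=0
Byte 6 = '1': mode=DATA remaining=4 emitted=4 chunks_done=0
Byte 7 = 'w': mode=DATA remaining=3 emitted=5 chunks_done=0
Byte 8 = 'm': mode=DATA remaining=2 emitted=6 chunks_done=0
Byte 9 = 'm': mode=DATA remaining=1 emitted=7 chunks_done=0
Byte 10 = '3': mode=DATA_DONE remaining=0 emitted=8 chunks_done=0
Byte 11 = 0x0D: mode=DATA_CR remaining=0 emitted=8 chunks_done=0
Byte 12 = 0x0A: mode=SIZE remaining=0 emitted=8 chunks_done=1
Byte 13 = '1': mode=SIZE remaining=0 emitted=8 chunks_done=1
Byte 14 = 0x0D: mode=SIZE_CR remaining=0 emitted=8 chunks_done=1
Byte 15 = 0x0A: mode=DATA remaining=1 emitted=8 chunks_done=1
Byte 16 = 'a': mode=DATA_DONE remaining=0 emitted=9 chunks_done=1
Byte 17 = 0x0D: mode=DATA_CR remaining=0 emitted=9 chunks_done=1
Byte 18 = 0x0A: mode=SIZE remaining=0 emitted=9 chunks_done=2

Answer: SIZE 0 9 2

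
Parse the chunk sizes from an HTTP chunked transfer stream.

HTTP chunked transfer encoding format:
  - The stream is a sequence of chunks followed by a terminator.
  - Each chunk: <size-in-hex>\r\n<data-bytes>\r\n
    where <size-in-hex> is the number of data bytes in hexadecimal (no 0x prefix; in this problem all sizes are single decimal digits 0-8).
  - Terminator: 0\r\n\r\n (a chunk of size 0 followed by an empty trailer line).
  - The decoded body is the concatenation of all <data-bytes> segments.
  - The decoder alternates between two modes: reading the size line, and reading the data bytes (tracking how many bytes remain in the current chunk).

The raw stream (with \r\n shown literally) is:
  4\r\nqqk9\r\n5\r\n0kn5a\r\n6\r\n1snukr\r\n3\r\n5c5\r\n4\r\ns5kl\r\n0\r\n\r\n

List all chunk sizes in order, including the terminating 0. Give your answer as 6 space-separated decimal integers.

Answer: 4 5 6 3 4 0

Derivation:
Chunk 1: stream[0..1]='4' size=0x4=4, data at stream[3..7]='qqk9' -> body[0..4], body so far='qqk9'
Chunk 2: stream[9..10]='5' size=0x5=5, data at stream[12..17]='0kn5a' -> body[4..9], body so far='qqk90kn5a'
Chunk 3: stream[19..20]='6' size=0x6=6, data at stream[22..28]='1snukr' -> body[9..15], body so far='qqk90kn5a1snukr'
Chunk 4: stream[30..31]='3' size=0x3=3, data at stream[33..36]='5c5' -> body[15..18], body so far='qqk90kn5a1snukr5c5'
Chunk 5: stream[38..39]='4' size=0x4=4, data at stream[41..45]='s5kl' -> body[18..22], body so far='qqk90kn5a1snukr5c5s5kl'
Chunk 6: stream[47..48]='0' size=0 (terminator). Final body='qqk90kn5a1snukr5c5s5kl' (22 bytes)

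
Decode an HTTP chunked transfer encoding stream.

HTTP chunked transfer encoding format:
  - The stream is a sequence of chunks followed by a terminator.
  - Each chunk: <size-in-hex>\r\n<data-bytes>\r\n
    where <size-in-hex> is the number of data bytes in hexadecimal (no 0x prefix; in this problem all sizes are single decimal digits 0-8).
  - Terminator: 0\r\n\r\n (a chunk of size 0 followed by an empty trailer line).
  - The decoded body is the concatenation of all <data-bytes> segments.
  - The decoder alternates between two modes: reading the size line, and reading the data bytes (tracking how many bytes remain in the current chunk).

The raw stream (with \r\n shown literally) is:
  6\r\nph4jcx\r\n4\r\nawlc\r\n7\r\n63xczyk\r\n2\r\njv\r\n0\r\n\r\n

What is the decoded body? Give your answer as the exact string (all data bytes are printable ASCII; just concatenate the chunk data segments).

Answer: ph4jcxawlc63xczykjv

Derivation:
Chunk 1: stream[0..1]='6' size=0x6=6, data at stream[3..9]='ph4jcx' -> body[0..6], body so far='ph4jcx'
Chunk 2: stream[11..12]='4' size=0x4=4, data at stream[14..18]='awlc' -> body[6..10], body so far='ph4jcxawlc'
Chunk 3: stream[20..21]='7' size=0x7=7, data at stream[23..30]='63xczyk' -> body[10..17], body so far='ph4jcxawlc63xczyk'
Chunk 4: stream[32..33]='2' size=0x2=2, data at stream[35..37]='jv' -> body[17..19], body so far='ph4jcxawlc63xczykjv'
Chunk 5: stream[39..40]='0' size=0 (terminator). Final body='ph4jcxawlc63xczykjv' (19 bytes)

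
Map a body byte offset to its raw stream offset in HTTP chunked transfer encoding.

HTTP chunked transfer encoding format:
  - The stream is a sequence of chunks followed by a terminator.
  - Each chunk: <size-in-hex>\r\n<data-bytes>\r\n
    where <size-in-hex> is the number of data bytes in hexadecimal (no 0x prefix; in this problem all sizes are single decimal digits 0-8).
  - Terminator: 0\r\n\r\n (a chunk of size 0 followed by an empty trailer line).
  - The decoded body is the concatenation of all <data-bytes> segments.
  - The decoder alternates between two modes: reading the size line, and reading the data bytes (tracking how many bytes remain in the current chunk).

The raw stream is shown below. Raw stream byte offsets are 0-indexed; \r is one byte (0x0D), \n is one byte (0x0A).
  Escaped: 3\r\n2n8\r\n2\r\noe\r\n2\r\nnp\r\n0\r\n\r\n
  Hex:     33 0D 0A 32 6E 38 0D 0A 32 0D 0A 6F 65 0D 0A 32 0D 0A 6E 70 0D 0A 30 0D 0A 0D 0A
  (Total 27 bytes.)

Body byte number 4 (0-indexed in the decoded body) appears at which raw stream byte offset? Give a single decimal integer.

Answer: 12

Derivation:
Chunk 1: stream[0..1]='3' size=0x3=3, data at stream[3..6]='2n8' -> body[0..3], body so far='2n8'
Chunk 2: stream[8..9]='2' size=0x2=2, data at stream[11..13]='oe' -> body[3..5], body so far='2n8oe'
Chunk 3: stream[15..16]='2' size=0x2=2, data at stream[18..20]='np' -> body[5..7], body so far='2n8oenp'
Chunk 4: stream[22..23]='0' size=0 (terminator). Final body='2n8oenp' (7 bytes)
Body byte 4 at stream offset 12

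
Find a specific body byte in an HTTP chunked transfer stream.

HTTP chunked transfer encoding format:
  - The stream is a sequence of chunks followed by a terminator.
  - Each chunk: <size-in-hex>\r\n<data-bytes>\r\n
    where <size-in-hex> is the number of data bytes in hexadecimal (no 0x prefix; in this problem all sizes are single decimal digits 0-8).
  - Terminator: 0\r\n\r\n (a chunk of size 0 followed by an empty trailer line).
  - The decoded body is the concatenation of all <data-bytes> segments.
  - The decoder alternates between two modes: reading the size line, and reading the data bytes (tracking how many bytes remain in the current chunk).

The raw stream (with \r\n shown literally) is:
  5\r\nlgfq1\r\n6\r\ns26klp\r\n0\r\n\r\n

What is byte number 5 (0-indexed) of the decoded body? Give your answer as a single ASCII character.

Chunk 1: stream[0..1]='5' size=0x5=5, data at stream[3..8]='lgfq1' -> body[0..5], body so far='lgfq1'
Chunk 2: stream[10..11]='6' size=0x6=6, data at stream[13..19]='s26klp' -> body[5..11], body so far='lgfq1s26klp'
Chunk 3: stream[21..22]='0' size=0 (terminator). Final body='lgfq1s26klp' (11 bytes)
Body byte 5 = 's'

Answer: s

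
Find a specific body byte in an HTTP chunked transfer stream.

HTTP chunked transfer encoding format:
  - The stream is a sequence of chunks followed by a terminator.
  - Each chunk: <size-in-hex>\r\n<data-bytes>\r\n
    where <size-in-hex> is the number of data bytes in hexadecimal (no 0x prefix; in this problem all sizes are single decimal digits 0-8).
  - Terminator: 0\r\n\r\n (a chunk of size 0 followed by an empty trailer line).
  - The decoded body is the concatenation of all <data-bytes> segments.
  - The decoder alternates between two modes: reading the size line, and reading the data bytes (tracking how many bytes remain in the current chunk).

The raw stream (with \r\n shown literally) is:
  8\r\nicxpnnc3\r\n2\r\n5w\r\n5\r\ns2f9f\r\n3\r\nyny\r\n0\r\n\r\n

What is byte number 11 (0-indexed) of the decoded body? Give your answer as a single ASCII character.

Answer: 2

Derivation:
Chunk 1: stream[0..1]='8' size=0x8=8, data at stream[3..11]='icxpnnc3' -> body[0..8], body so far='icxpnnc3'
Chunk 2: stream[13..14]='2' size=0x2=2, data at stream[16..18]='5w' -> body[8..10], body so far='icxpnnc35w'
Chunk 3: stream[20..21]='5' size=0x5=5, data at stream[23..28]='s2f9f' -> body[10..15], body so far='icxpnnc35ws2f9f'
Chunk 4: stream[30..31]='3' size=0x3=3, data at stream[33..36]='yny' -> body[15..18], body so far='icxpnnc35ws2f9fyny'
Chunk 5: stream[38..39]='0' size=0 (terminator). Final body='icxpnnc35ws2f9fyny' (18 bytes)
Body byte 11 = '2'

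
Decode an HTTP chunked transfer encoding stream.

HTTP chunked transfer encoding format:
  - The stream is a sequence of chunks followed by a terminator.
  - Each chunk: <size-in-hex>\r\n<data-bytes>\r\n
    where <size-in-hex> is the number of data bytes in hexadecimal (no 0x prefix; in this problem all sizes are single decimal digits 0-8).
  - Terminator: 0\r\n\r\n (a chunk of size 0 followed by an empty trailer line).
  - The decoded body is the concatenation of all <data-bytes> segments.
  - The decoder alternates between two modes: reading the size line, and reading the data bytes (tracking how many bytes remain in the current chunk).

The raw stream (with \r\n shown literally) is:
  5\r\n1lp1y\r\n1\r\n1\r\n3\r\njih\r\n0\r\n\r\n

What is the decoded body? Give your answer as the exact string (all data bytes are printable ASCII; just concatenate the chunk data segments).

Answer: 1lp1y1jih

Derivation:
Chunk 1: stream[0..1]='5' size=0x5=5, data at stream[3..8]='1lp1y' -> body[0..5], body so far='1lp1y'
Chunk 2: stream[10..11]='1' size=0x1=1, data at stream[13..14]='1' -> body[5..6], body so far='1lp1y1'
Chunk 3: stream[16..17]='3' size=0x3=3, data at stream[19..22]='jih' -> body[6..9], body so far='1lp1y1jih'
Chunk 4: stream[24..25]='0' size=0 (terminator). Final body='1lp1y1jih' (9 bytes)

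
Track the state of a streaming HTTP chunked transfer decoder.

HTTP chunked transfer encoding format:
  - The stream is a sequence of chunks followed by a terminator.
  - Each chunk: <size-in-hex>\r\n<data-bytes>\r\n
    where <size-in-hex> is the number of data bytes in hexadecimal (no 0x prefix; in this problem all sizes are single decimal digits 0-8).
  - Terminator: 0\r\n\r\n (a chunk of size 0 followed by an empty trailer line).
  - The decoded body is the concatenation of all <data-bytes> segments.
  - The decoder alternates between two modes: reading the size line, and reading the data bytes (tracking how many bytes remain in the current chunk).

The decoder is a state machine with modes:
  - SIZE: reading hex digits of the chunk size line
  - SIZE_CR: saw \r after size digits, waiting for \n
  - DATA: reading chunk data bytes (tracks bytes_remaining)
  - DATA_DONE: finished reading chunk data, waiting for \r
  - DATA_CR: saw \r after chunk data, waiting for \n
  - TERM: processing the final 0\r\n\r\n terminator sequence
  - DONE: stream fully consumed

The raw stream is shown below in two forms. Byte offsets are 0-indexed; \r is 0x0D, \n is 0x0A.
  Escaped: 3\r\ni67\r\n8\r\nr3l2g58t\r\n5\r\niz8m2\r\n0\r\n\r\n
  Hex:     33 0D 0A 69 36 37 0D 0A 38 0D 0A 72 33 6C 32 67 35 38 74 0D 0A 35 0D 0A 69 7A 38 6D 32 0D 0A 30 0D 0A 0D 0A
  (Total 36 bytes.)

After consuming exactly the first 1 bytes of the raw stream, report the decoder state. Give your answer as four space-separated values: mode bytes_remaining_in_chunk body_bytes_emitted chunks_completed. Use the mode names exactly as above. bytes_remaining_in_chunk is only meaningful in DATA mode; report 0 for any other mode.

Answer: SIZE 0 0 0

Derivation:
Byte 0 = '3': mode=SIZE remaining=0 emitted=0 chunks_done=0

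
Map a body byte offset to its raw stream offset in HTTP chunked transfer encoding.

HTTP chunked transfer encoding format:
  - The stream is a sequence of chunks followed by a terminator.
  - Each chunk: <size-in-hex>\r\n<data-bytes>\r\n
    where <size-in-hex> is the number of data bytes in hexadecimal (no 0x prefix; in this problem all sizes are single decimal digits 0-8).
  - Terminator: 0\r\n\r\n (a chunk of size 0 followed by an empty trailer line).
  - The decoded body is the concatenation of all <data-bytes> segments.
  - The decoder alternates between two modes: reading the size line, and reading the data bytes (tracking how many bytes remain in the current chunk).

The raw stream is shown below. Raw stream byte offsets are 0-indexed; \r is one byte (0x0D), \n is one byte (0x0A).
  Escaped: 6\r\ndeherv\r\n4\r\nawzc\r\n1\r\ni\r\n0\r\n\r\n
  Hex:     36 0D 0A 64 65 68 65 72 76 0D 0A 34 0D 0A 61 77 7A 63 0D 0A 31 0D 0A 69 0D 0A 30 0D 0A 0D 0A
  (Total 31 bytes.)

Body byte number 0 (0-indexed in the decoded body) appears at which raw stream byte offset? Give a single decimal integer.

Chunk 1: stream[0..1]='6' size=0x6=6, data at stream[3..9]='deherv' -> body[0..6], body so far='deherv'
Chunk 2: stream[11..12]='4' size=0x4=4, data at stream[14..18]='awzc' -> body[6..10], body so far='dehervawzc'
Chunk 3: stream[20..21]='1' size=0x1=1, data at stream[23..24]='i' -> body[10..11], body so far='dehervawzci'
Chunk 4: stream[26..27]='0' size=0 (terminator). Final body='dehervawzci' (11 bytes)
Body byte 0 at stream offset 3

Answer: 3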